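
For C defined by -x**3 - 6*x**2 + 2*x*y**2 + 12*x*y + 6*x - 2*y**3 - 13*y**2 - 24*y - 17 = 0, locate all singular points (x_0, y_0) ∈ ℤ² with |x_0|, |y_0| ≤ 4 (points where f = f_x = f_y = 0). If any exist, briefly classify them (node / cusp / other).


Singular points: {(-2, -3)}; classification: cusp.

Compute partial derivatives:
  f_x = -3*x**2 - 12*x + 2*y**2 + 12*y + 6.
  f_y = 4*x*y + 12*x - 6*y**2 - 26*y - 24.
Scan x_0 ∈ {−4, ..., 4}. For each x_0, f_y(x_0, y) is a polynomial in y; find its integer roots y ∈ {−4, ..., 4}, then test f_x and f at those candidates.
  x = -4: f_y(-4, y) = -6*y**2 - 42*y - 72; vanishes at y ∈ {-4, -3}. (-4, -4): f_x = -10 ≠ 0; (-4, -3): f_x = -12 ≠ 0.
  x = -3: f_y(-3, y) = -6*y**2 - 38*y - 60; vanishes at y ∈ {-3}. (-3, -3): f_x = -3 ≠ 0.
  x = -2: f_y(-2, y) = -6*y**2 - 34*y - 48; vanishes at y ∈ {-3}. (-2, -3): f_x = 0, f = 0 — SINGULAR.
  x = -1: f_y(-1, y) = -6*y**2 - 30*y - 36; vanishes at y ∈ {-3, -2}. (-1, -3): f_x = -3 ≠ 0; (-1, -2): f_x = -1 ≠ 0.
  x = 0: f_y(0, y) = -6*y**2 - 26*y - 24; vanishes at y ∈ {-3}. (0, -3): f_x = -12 ≠ 0.
  x = 1: f_y(1, y) = -6*y**2 - 22*y - 12; vanishes at y ∈ {-3}. (1, -3): f_x = -27 ≠ 0.
  x = 2: f_y(2, y) = -6*y**2 - 18*y; vanishes at y ∈ {-3, 0}. (2, -3): f_x = -48 ≠ 0; (2, 0): f_x = -30 ≠ 0.
  x = 3: f_y(3, y) = -6*y**2 - 14*y + 12; vanishes at y ∈ {-3}. (3, -3): f_x = -75 ≠ 0.
  x = 4: f_y(4, y) = -6*y**2 - 10*y + 24; vanishes at y ∈ {-3}. (4, -3): f_x = -108 ≠ 0.
Only singular point on the grid: (-2, -3).
Classify: substitute x = -2 + u, y = -3 + v and expand: f = -u**3 + 2*u*v**2 - 2*v**3 + v**2.
No constant or linear terms (consistent with a singular point). Quadratic part: v**2. Cubic part: -u**3 + 2*u*v**2 - 2*v**3.
The quadratic part v**2 is a perfect square, so there is a single (double) tangent line v = 0, i.e. y = -3. Restricting the cubic part to that line (v = 0) leaves -u**3 ≠ 0, so f is not divisible by v and the branch is v² ≈ u**3 to lowest order — this is a cusp.
Classification: cusp.


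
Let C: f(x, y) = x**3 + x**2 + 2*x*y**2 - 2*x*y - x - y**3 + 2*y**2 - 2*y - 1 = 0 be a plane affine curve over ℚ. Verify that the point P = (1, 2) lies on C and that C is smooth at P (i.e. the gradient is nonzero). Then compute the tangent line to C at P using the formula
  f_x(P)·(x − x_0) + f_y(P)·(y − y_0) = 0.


Tangent line at P: 8*x - 8 = 0.

Step 1: f(1, 2) = 0, so P lies on C.
Step 2: partial derivatives
  f_x(x, y) = 3*x**2 + 2*x + 2*y**2 - 2*y - 1, f_y(x, y) = 4*x*y - 2*x - 3*y**2 + 4*y - 2.
  f_x(P) = 8, f_y(P) = 0 (gradient nonzero, so P is smooth).
Step 3: tangent line at P: 8·(x − 1) + 0·(y − 2) = 0.
Expanding: 8*x - 8 = 0.


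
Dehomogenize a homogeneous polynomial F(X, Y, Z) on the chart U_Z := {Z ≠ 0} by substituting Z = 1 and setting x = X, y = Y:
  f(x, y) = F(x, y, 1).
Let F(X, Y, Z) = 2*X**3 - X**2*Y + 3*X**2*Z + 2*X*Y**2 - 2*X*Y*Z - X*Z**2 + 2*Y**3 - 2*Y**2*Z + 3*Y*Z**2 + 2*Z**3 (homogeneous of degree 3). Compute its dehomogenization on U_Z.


f(x, y) = 2*x**3 - x**2*y + 3*x**2 + 2*x*y**2 - 2*x*y - x + 2*y**3 - 2*y**2 + 3*y + 2

On U_Z we set Z = 1. Each monomial c·X^i·Y^j·Z^k in F becomes c·x^i·y^j·1^k = c·x^i·y^j.
Substituting Z = 1: F(X, Y, 1) = 2*x**3 - x**2*y + 3*x**2 + 2*x*y**2 - 2*x*y - x + 2*y**3 - 2*y**2 + 3*y + 2.
Note: deg(f) ≤ deg(F) = 3; strict inequality happens when F is divisible by Z (lost terms).


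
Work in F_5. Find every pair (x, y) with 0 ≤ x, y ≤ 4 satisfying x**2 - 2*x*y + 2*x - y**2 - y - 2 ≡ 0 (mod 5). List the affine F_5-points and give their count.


Affine F_5-points: {(2, 1), (2, 4), (3, 1), (3, 2), (4, 2), (4, 4)}; count = 6.

For each of the 25 pairs (x, y) ∈ F_5², evaluate f(x, y) mod 5. Record the zeros.
  x = 0: [0↦3, 1↦1, 2↦2, 3↦1, 4↦3]  zeros at y ∈ ∅
  x = 1: [0↦1, 1↦2, 2↦1, 3↦3, 4↦3]  zeros at y ∈ ∅
  x = 2: [0↦1, 1↦0, 2↦2, 3↦2, 4↦0]  zeros at y ∈ {1, 4}
  x = 3: [0↦3, 1↦0, 2↦0, 3↦3, 4↦4]  zeros at y ∈ {1, 2}
  x = 4: [0↦2, 1↦2, 2↦0, 3↦1, 4↦0]  zeros at y ∈ {2, 4}
Collecting zeros: affine points = {(2, 1), (2, 4), (3, 1), (3, 2), (4, 2), (4, 4)}.
Total count |C(F_5)_aff| = 6.


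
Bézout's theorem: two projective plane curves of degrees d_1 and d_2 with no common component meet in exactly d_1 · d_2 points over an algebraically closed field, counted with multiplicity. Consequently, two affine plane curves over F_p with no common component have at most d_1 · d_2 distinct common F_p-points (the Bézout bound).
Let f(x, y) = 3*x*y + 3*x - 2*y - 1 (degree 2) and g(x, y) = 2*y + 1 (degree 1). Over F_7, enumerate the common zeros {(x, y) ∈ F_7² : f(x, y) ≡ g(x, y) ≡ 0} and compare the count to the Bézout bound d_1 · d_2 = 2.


Common zeros: {(0, 3)}; count = 1; Bézout bound = 2.

deg(f) = 2, deg(g) = 1, so Bézout bound = 2.
Scan x ∈ F_7. For each x, list the y ∈ F_7 with f(x, y) ≡ 0 and those with g(x, y) ≡ 0 (mod 7); the common zeros in that column are the intersection.
  x = 0: f ≡ 0 at y ∈ {3}; g ≡ 0 at y ∈ {3}; common: {3}.
  x = 1: f ≡ 0 at y ∈ {5}; g ≡ 0 at y ∈ {3}; common: ∅.
  x = 2: f ≡ 0 at y ∈ {4}; g ≡ 0 at y ∈ {3}; common: ∅.
  x = 3: f ≡ 0 at y ∈ ∅; g ≡ 0 at y ∈ {3}; common: ∅.
  x = 4: f ≡ 0 at y ∈ {1}; g ≡ 0 at y ∈ {3}; common: ∅.
  x = 5: f ≡ 0 at y ∈ {0}; g ≡ 0 at y ∈ {3}; common: ∅.
  x = 6: f ≡ 0 at y ∈ {2}; g ≡ 0 at y ∈ {3}; common: ∅.
Collecting: common zeros = {(0, 3)}, so the count is 1.
Comparison with the Bézout bound: 1 ≤ 2 = deg(f)·deg(g), as expected for curves with no common component (the affine F_7-count falls short of the bound because intersections may lie at infinity, over extension fields, or carry multiplicity).


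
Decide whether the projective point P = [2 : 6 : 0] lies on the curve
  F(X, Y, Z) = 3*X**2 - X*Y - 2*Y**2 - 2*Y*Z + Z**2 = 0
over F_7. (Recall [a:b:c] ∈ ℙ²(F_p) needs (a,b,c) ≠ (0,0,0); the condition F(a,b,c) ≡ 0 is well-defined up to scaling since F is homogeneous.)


F(2,6,0) ≡ 5 (mod 7); P is NOT on the curve.

Evaluate F(2, 6, 0) term-by-term (mod 7).
  3*X**2 ↦ 3·4·1·1 = 12
  -X*Y ↦ -1·2·6·1 = -12
  -2*Y**2 ↦ -2·1·36·1 = -72
  -2*Y*Z ↦ -2·1·6·0 = 0
  Z**2 ↦ 1·1·1·0 = 0
Sum: F(2, 6, 0) = (12) + (-12) + (-72) + (0) + (0) = -72.
Reducing mod 7: -72 ≡ 5 (mod 7).
Since F(a, b, c) ≡ 5 ≠ 0 (mod 7), P does NOT lie on the curve.


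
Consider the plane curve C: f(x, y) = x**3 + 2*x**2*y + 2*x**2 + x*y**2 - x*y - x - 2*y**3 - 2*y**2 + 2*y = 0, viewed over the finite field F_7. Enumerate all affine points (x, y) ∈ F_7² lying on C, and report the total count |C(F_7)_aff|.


Affine F_7-points: {(0, 0), (1, 6), (2, 0), (2, 2), (2, 5), (3, 0), (3, 5), (3, 6), (4, 5), (6, 4)}; count = 10.

For each of the 49 pairs (x, y) ∈ F_7², evaluate f(x, y) mod 7. Record the zeros.
  x = 0: [0↦0, 1↦5, 2↦1, 3↦4, 4↦2, 5↦4, 6↦5]  zeros at y ∈ {0}
  x = 1: [0↦2, 1↦2, 2↦2, 3↦4, 4↦3, 5↦1, 6↦0]  zeros at y ∈ {6}
  x = 2: [0↦0, 1↦6, 2↦0, 3↦5, 4↦2, 5↦0, 6↦1]  zeros at y ∈ {0, 2, 5}
  x = 3: [0↦0, 1↦2, 2↦1, 3↦6, 4↦5, 5↦0, 6↦0]  zeros at y ∈ {0, 5, 6}
  x = 4: [0↦1, 1↦3, 2↦4, 3↦6, 4↦4, 5↦0, 6↦3]  zeros at y ∈ {5}
  x = 5: [0↦2, 1↦1, 2↦1, 3↦4, 4↦5, 5↦6, 6↦2]  zeros at y ∈ ∅
  x = 6: [0↦2, 1↦2, 2↦5, 3↦6, 4↦0, 5↦3, 6↦3]  zeros at y ∈ {4}
Collecting zeros: affine points = {(0, 0), (1, 6), (2, 0), (2, 2), (2, 5), (3, 0), (3, 5), (3, 6), (4, 5), (6, 4)}.
Total count |C(F_7)_aff| = 10.


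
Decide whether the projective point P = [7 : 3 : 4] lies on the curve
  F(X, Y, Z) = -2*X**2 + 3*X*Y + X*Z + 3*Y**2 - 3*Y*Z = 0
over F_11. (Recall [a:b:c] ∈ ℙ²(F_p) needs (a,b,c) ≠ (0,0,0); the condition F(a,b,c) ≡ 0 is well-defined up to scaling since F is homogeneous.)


F(7,3,4) ≡ 6 (mod 11); P is NOT on the curve.

Evaluate F(7, 3, 4) term-by-term (mod 11).
  -2*X**2 ↦ -2·49·1·1 = -98
  3*X*Y ↦ 3·7·3·1 = 63
  X*Z ↦ 1·7·1·4 = 28
  3*Y**2 ↦ 3·1·9·1 = 27
  -3*Y*Z ↦ -3·1·3·4 = -36
Sum: F(7, 3, 4) = (-98) + (63) + (28) + (27) + (-36) = -16.
Reducing mod 11: -16 ≡ 6 (mod 11).
Since F(a, b, c) ≡ 6 ≠ 0 (mod 11), P does NOT lie on the curve.


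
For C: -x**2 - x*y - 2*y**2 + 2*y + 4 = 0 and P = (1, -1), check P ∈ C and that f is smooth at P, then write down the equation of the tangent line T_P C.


Tangent line at P: -x + 5*y + 6 = 0.

Step 1: f(1, -1) = 0, so P lies on C.
Step 2: partial derivatives
  f_x(x, y) = -2*x - y, f_y(x, y) = -x - 4*y + 2.
  f_x(P) = -1, f_y(P) = 5 (gradient nonzero, so P is smooth).
Step 3: tangent line at P: -1·(x − 1) + 5·(y − -1) = 0.
Expanding: -x + 5*y + 6 = 0.


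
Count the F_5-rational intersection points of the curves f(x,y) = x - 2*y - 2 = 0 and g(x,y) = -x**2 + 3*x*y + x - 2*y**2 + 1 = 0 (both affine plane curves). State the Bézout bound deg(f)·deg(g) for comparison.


Common zeros: ∅; count = 0; Bézout bound = 2.

deg(f) = 1, deg(g) = 2, so Bézout bound = 2.
Scan x ∈ F_5. For each x, list the y ∈ F_5 with f(x, y) ≡ 0 and those with g(x, y) ≡ 0 (mod 5); the common zeros in that column are the intersection.
  x = 0: f ≡ 0 at y ∈ {4}; g ≡ 0 at y ∈ ∅; common: ∅.
  x = 1: f ≡ 0 at y ∈ {2}; g ≡ 0 at y ∈ ∅; common: ∅.
  x = 2: f ≡ 0 at y ∈ {0}; g ≡ 0 at y ∈ ∅; common: ∅.
  x = 3: f ≡ 0 at y ∈ {3}; g ≡ 0 at y ∈ {0, 2}; common: ∅.
  x = 4: f ≡ 0 at y ∈ {1}; g ≡ 0 at y ∈ {2, 4}; common: ∅.
Collecting: common zeros = ∅, so the count is 0.
Comparison with the Bézout bound: 0 ≤ 2 = deg(f)·deg(g), as expected for curves with no common component (the affine F_5-count falls short of the bound because intersections may lie at infinity, over extension fields, or carry multiplicity).


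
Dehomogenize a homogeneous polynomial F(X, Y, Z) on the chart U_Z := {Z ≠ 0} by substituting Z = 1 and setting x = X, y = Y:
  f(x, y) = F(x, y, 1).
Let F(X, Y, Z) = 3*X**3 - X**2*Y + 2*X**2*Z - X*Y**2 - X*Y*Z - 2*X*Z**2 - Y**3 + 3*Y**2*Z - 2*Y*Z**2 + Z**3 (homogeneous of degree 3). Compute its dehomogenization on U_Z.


f(x, y) = 3*x**3 - x**2*y + 2*x**2 - x*y**2 - x*y - 2*x - y**3 + 3*y**2 - 2*y + 1

On U_Z we set Z = 1. Each monomial c·X^i·Y^j·Z^k in F becomes c·x^i·y^j·1^k = c·x^i·y^j.
Substituting Z = 1: F(X, Y, 1) = 3*x**3 - x**2*y + 2*x**2 - x*y**2 - x*y - 2*x - y**3 + 3*y**2 - 2*y + 1.
Note: deg(f) ≤ deg(F) = 3; strict inequality happens when F is divisible by Z (lost terms).


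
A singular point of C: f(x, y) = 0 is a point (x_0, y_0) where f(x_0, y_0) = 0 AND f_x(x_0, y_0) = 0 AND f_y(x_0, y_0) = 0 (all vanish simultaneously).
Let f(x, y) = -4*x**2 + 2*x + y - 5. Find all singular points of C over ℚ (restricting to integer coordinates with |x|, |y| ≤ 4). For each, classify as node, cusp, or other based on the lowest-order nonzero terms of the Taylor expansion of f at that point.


No singular points in the scanned grid; C is smooth there.

Compute partial derivatives:
  f_x = 2 - 8*x.
  f_y = 1.
f_y = 1 is a nonzero constant, so f_y never vanishes: no point (x, y) can satisfy f = f_x = f_y = 0. In particular no (x, y) ∈ {−4, ..., 4}² is singular; the curve is smooth.


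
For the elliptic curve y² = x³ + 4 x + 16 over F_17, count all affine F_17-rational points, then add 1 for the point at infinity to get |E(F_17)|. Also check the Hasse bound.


Affine points = {(0, 4), (0, 13), (1, 2), (1, 15), (2, 7), (2, 10), (3, 2), (3, 15), (5, 5), (5, 12), (6, 1), (6, 16), (7, 8), (7, 9), (8, 4), (8, 13), (9, 4), (9, 13), (10, 6), (10, 11), (13, 2), (13, 15), (15, 0)}; affine count = 23; |E(F_17)| = 24.

Discriminant check: Δ ∝ 4a³ + 27b² = 4·4³ + 27·16² = 4·64 + 27·256 ≡ 11 (mod 17). Nonzero ⇒ E is nonsingular.
For each x ∈ F_17, compute rhs = x³ + 4·x + 16 mod 17, then count y ∈ F_17 with y² ≡ rhs.
  x = 0: rhs = 16, matching y values: 4, 13 (2 points).
  x = 1: rhs = 4, matching y values: 2, 15 (2 points).
  x = 2: rhs = 15, matching y values: 7, 10 (2 points).
  x = 3: rhs = 4, matching y values: 2, 15 (2 points).
  x = 4: rhs = 11, matching y values: none (0 points).
  x = 5: rhs = 8, matching y values: 5, 12 (2 points).
  x = 6: rhs = 1, matching y values: 1, 16 (2 points).
  x = 7: rhs = 13, matching y values: 8, 9 (2 points).
  x = 8: rhs = 16, matching y values: 4, 13 (2 points).
  x = 9: rhs = 16, matching y values: 4, 13 (2 points).
  x = 10: rhs = 2, matching y values: 6, 11 (2 points).
  x = 11: rhs = 14, matching y values: none (0 points).
  x = 12: rhs = 7, matching y values: none (0 points).
  x = 13: rhs = 4, matching y values: 2, 15 (2 points).
  x = 14: rhs = 11, matching y values: none (0 points).
  x = 15: rhs = 0, matching y values: 0 (1 points).
  x = 16: rhs = 11, matching y values: none (0 points).
Total affine count: 23.
Full point count |E(F_17)| = 23 + 1 = 24.
Hasse bound: |24 − (17+1)| = |6| = 6 ≤ 2√17 ≈ 8.2462 ✓.


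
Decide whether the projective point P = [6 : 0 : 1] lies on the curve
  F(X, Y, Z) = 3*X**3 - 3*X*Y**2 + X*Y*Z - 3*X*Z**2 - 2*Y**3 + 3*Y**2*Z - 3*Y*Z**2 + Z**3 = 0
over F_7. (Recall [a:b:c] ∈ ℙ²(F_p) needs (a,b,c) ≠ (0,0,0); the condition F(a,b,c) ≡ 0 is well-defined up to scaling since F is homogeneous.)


F(6,0,1) ≡ 1 (mod 7); P is NOT on the curve.

Evaluate F(6, 0, 1) term-by-term (mod 7).
  3*X**3 ↦ 3·216·1·1 = 648
  -3*X*Y**2 ↦ -3·6·0·1 = 0
  X*Y*Z ↦ 1·6·0·1 = 0
  -3*X*Z**2 ↦ -3·6·1·1 = -18
  -2*Y**3 ↦ -2·1·0·1 = 0
  3*Y**2*Z ↦ 3·1·0·1 = 0
  -3*Y*Z**2 ↦ -3·1·0·1 = 0
  Z**3 ↦ 1·1·1·1 = 1
Sum: F(6, 0, 1) = (648) + (0) + (0) + (-18) + (0) + (0) + (0) + (1) = 631.
Reducing mod 7: 631 ≡ 1 (mod 7).
Since F(a, b, c) ≡ 1 ≠ 0 (mod 7), P does NOT lie on the curve.


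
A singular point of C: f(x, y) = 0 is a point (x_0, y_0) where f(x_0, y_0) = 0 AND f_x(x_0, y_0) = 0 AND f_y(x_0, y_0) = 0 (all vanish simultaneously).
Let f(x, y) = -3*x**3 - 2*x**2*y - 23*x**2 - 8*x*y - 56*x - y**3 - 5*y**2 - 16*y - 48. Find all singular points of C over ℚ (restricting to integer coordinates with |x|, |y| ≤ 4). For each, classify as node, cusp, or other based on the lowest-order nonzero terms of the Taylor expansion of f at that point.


Singular points: {(-2, -2)}; classification: node.

Compute partial derivatives:
  f_x = -9*x**2 - 4*x*y - 46*x - 8*y - 56.
  f_y = -2*x**2 - 8*x - 3*y**2 - 10*y - 16.
Scan x_0 ∈ {−4, ..., 4}. For each x_0, f_y(x_0, y) is a polynomial in y; find its integer roots y ∈ {−4, ..., 4}, then test f_x and f at those candidates.
  x = -4: f_y(-4, y) = -3*y**2 - 10*y - 16; no integer root y with |y| ≤ 4.
  x = -3: f_y(-3, y) = -3*y**2 - 10*y - 10; no integer root y with |y| ≤ 4.
  x = -2: f_y(-2, y) = -3*y**2 - 10*y - 8; vanishes at y ∈ {-2}. (-2, -2): f_x = 0, f = 0 — SINGULAR.
  x = -1: f_y(-1, y) = -3*y**2 - 10*y - 10; no integer root y with |y| ≤ 4.
  x = 0: f_y(0, y) = -3*y**2 - 10*y - 16; no integer root y with |y| ≤ 4.
  x = 1: f_y(1, y) = -3*y**2 - 10*y - 26; no integer root y with |y| ≤ 4.
  x = 2: f_y(2, y) = -3*y**2 - 10*y - 40; no integer root y with |y| ≤ 4.
  x = 3: f_y(3, y) = -3*y**2 - 10*y - 58; no integer root y with |y| ≤ 4.
  x = 4: f_y(4, y) = -3*y**2 - 10*y - 80; no integer root y with |y| ≤ 4.
Only singular point on the grid: (-2, -2).
Classify: substitute x = -2 + u, y = -2 + v and expand: f = -3*u**3 - 2*u**2*v - u**2 - v**3 + v**2.
No constant or linear terms (consistent with a singular point). Quadratic part: -u**2 + v**2. Cubic part: -3*u**3 - 2*u**2*v - v**3.
The quadratic part v**2 - u**2 = (v − u)(v + u) splits into two distinct linear factors, so there are two distinct tangent lines y − -2 = ±(x − -2) — this is a node (ordinary double point).
Classification: node.


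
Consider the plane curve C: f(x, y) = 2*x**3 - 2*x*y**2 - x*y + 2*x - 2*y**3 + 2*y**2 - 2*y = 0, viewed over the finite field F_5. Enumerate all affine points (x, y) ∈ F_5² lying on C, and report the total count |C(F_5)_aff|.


Affine F_5-points: {(0, 0), (2, 0), (3, 0), (3, 3), (4, 3)}; count = 5.

For each of the 25 pairs (x, y) ∈ F_5², evaluate f(x, y) mod 5. Record the zeros.
  x = 0: [0↦0, 1↦3, 2↦3, 3↦3, 4↦1]  zeros at y ∈ {0}
  x = 1: [0↦4, 1↦4, 2↦2, 3↦1, 4↦4]  zeros at y ∈ ∅
  x = 2: [0↦0, 1↦2, 2↦3, 3↦1, 4↦4]  zeros at y ∈ {0}
  x = 3: [0↦0, 1↦4, 2↦3, 3↦0, 4↦3]  zeros at y ∈ {0, 3}
  x = 4: [0↦1, 1↦2, 2↦4, 3↦0, 4↦3]  zeros at y ∈ {3}
Collecting zeros: affine points = {(0, 0), (2, 0), (3, 0), (3, 3), (4, 3)}.
Total count |C(F_5)_aff| = 5.


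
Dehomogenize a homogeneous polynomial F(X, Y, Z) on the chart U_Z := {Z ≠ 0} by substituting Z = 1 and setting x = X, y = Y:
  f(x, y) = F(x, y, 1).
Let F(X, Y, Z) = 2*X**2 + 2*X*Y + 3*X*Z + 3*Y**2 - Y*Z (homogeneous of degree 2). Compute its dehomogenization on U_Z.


f(x, y) = 2*x**2 + 2*x*y + 3*x + 3*y**2 - y

On U_Z we set Z = 1. Each monomial c·X^i·Y^j·Z^k in F becomes c·x^i·y^j·1^k = c·x^i·y^j.
Substituting Z = 1: F(X, Y, 1) = 2*x**2 + 2*x*y + 3*x + 3*y**2 - y.
Note: deg(f) ≤ deg(F) = 2; strict inequality happens when F is divisible by Z (lost terms).


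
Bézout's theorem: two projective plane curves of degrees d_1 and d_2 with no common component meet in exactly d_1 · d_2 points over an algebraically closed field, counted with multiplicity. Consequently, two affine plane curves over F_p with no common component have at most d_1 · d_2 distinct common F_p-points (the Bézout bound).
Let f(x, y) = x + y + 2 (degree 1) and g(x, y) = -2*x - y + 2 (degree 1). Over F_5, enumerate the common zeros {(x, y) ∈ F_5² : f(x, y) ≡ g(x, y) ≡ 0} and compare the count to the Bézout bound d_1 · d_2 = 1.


Common zeros: {(4, 4)}; count = 1; Bézout bound = 1.

deg(f) = 1, deg(g) = 1, so Bézout bound = 1.
Scan x ∈ F_5. For each x, list the y ∈ F_5 with f(x, y) ≡ 0 and those with g(x, y) ≡ 0 (mod 5); the common zeros in that column are the intersection.
  x = 0: f ≡ 0 at y ∈ {3}; g ≡ 0 at y ∈ {2}; common: ∅.
  x = 1: f ≡ 0 at y ∈ {2}; g ≡ 0 at y ∈ {0}; common: ∅.
  x = 2: f ≡ 0 at y ∈ {1}; g ≡ 0 at y ∈ {3}; common: ∅.
  x = 3: f ≡ 0 at y ∈ {0}; g ≡ 0 at y ∈ {1}; common: ∅.
  x = 4: f ≡ 0 at y ∈ {4}; g ≡ 0 at y ∈ {4}; common: {4}.
Collecting: common zeros = {(4, 4)}, so the count is 1.
Comparison with the Bézout bound: 1 ≤ 1 = deg(f)·deg(g), as expected for curves with no common component (the bound is attained).


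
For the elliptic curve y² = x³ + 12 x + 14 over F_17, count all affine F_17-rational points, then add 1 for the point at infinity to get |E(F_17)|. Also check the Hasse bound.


Affine points = {(3, 3), (3, 14), (6, 8), (6, 9), (7, 4), (7, 13), (9, 1), (9, 16), (11, 7), (11, 10), (12, 4), (12, 13), (13, 2), (13, 15), (14, 6), (14, 11), (15, 4), (15, 13), (16, 1), (16, 16)}; affine count = 20; |E(F_17)| = 21.

Discriminant check: Δ ∝ 4a³ + 27b² = 4·12³ + 27·14² = 4·1728 + 27·196 ≡ 15 (mod 17). Nonzero ⇒ E is nonsingular.
For each x ∈ F_17, compute rhs = x³ + 12·x + 14 mod 17, then count y ∈ F_17 with y² ≡ rhs.
  x = 0: rhs = 14, matching y values: none (0 points).
  x = 1: rhs = 10, matching y values: none (0 points).
  x = 2: rhs = 12, matching y values: none (0 points).
  x = 3: rhs = 9, matching y values: 3, 14 (2 points).
  x = 4: rhs = 7, matching y values: none (0 points).
  x = 5: rhs = 12, matching y values: none (0 points).
  x = 6: rhs = 13, matching y values: 8, 9 (2 points).
  x = 7: rhs = 16, matching y values: 4, 13 (2 points).
  x = 8: rhs = 10, matching y values: none (0 points).
  x = 9: rhs = 1, matching y values: 1, 16 (2 points).
  x = 10: rhs = 12, matching y values: none (0 points).
  x = 11: rhs = 15, matching y values: 7, 10 (2 points).
  x = 12: rhs = 16, matching y values: 4, 13 (2 points).
  x = 13: rhs = 4, matching y values: 2, 15 (2 points).
  x = 14: rhs = 2, matching y values: 6, 11 (2 points).
  x = 15: rhs = 16, matching y values: 4, 13 (2 points).
  x = 16: rhs = 1, matching y values: 1, 16 (2 points).
Total affine count: 20.
Full point count |E(F_17)| = 20 + 1 = 21.
Hasse bound: |21 − (17+1)| = |3| = 3 ≤ 2√17 ≈ 8.2462 ✓.


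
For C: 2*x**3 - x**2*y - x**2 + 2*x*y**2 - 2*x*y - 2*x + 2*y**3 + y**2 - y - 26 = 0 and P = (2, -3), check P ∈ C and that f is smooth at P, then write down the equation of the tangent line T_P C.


Tangent line at P: 54*x + 15*y - 63 = 0.

Step 1: f(2, -3) = 0, so P lies on C.
Step 2: partial derivatives
  f_x(x, y) = 6*x**2 - 2*x*y - 2*x + 2*y**2 - 2*y - 2, f_y(x, y) = -x**2 + 4*x*y - 2*x + 6*y**2 + 2*y - 1.
  f_x(P) = 54, f_y(P) = 15 (gradient nonzero, so P is smooth).
Step 3: tangent line at P: 54·(x − 2) + 15·(y − -3) = 0.
Expanding: 54*x + 15*y - 63 = 0.


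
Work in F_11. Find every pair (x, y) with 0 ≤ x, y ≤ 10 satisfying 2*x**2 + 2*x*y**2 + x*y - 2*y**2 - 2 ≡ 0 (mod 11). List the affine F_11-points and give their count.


Affine F_11-points: {(1, 0), (2, 5), (4, 7), (8, 2), (8, 10), (9, 2), (9, 5), (10, 0), (10, 8)}; count = 9.

For each of the 121 pairs (x, y) ∈ F_11², evaluate f(x, y) mod 11. Record the zeros.
  x = 0: [0↦9, 1↦7, 2↦1, 3↦2, 4↦10, 5↦3, 6↦3, 7↦10, 8↦2, 9↦1, 10↦7]  zeros at y ∈ ∅
  x = 1: [0↦0, 1↦1, 2↦2, 3↦3, 4↦4, 5↦5, 6↦6, 7↦7, 8↦8, 9↦9, 10↦10]  zeros at y ∈ {0}
  x = 2: [0↦6, 1↦10, 2↦7, 3↦8, 4↦2, 5↦0, 6↦2, 7↦8, 8↦7, 9↦10, 10↦6]  zeros at y ∈ {5}
  x = 3: [0↦5, 1↦1, 2↦5, 3↦6, 4↦4, 5↦10, 6↦2, 7↦2, 8↦10, 9↦4, 10↦6]  zeros at y ∈ ∅
  x = 4: [0↦8, 1↦7, 2↦7, 3↦8, 4↦10, 5↦2, 6↦6, 7↦0, 8↦6, 9↦2, 10↦10]  zeros at y ∈ {7}
  x = 5: [0↦4, 1↦6, 2↦2, 3↦3, 4↦9, 5↦9, 6↦3, 7↦2, 8↦6, 9↦4, 10↦7]  zeros at y ∈ ∅
  x = 6: [0↦4, 1↦9, 2↦1, 3↦2, 4↦1, 5↦9, 6↦4, 7↦8, 8↦10, 9↦10, 10↦8]  zeros at y ∈ ∅
  x = 7: [0↦8, 1↦5, 2↦4, 3↦5, 4↦8, 5↦2, 6↦9, 7↦7, 8↦7, 9↦9, 10↦2]  zeros at y ∈ ∅
  x = 8: [0↦5, 1↦5, 2↦0, 3↦1, 4↦8, 5↦10, 6↦7, 7↦10, 8↦8, 9↦1, 10↦0]  zeros at y ∈ {2, 10}
  x = 9: [0↦6, 1↦9, 2↦0, 3↦1, 4↦1, 5↦0, 6↦9, 7↦6, 8↦2, 9↦8, 10↦2]  zeros at y ∈ {2, 5}
  x = 10: [0↦0, 1↦6, 2↦4, 3↦5, 4↦9, 5↦5, 6↦4, 7↦6, 8↦0, 9↦8, 10↦8]  zeros at y ∈ {0, 8}
Collecting zeros: affine points = {(1, 0), (2, 5), (4, 7), (8, 2), (8, 10), (9, 2), (9, 5), (10, 0), (10, 8)}.
Total count |C(F_11)_aff| = 9.


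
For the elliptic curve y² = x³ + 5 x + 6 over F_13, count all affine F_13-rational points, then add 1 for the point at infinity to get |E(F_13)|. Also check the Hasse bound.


Affine points = {(1, 5), (1, 8), (3, 3), (3, 10), (4, 5), (4, 8), (5, 0), (8, 5), (8, 8), (9, 0), (10, 4), (10, 9), (11, 1), (11, 12), (12, 0)}; affine count = 15; |E(F_13)| = 16.

Discriminant check: Δ ∝ 4a³ + 27b² = 4·5³ + 27·6² = 4·125 + 27·36 ≡ 3 (mod 13). Nonzero ⇒ E is nonsingular.
For each x ∈ F_13, compute rhs = x³ + 5·x + 6 mod 13, then count y ∈ F_13 with y² ≡ rhs.
  x = 0: rhs = 6, matching y values: none (0 points).
  x = 1: rhs = 12, matching y values: 5, 8 (2 points).
  x = 2: rhs = 11, matching y values: none (0 points).
  x = 3: rhs = 9, matching y values: 3, 10 (2 points).
  x = 4: rhs = 12, matching y values: 5, 8 (2 points).
  x = 5: rhs = 0, matching y values: 0 (1 points).
  x = 6: rhs = 5, matching y values: none (0 points).
  x = 7: rhs = 7, matching y values: none (0 points).
  x = 8: rhs = 12, matching y values: 5, 8 (2 points).
  x = 9: rhs = 0, matching y values: 0 (1 points).
  x = 10: rhs = 3, matching y values: 4, 9 (2 points).
  x = 11: rhs = 1, matching y values: 1, 12 (2 points).
  x = 12: rhs = 0, matching y values: 0 (1 points).
Total affine count: 15.
Full point count |E(F_13)| = 15 + 1 = 16.
Hasse bound: |16 − (13+1)| = |2| = 2 ≤ 2√13 ≈ 7.2111 ✓.


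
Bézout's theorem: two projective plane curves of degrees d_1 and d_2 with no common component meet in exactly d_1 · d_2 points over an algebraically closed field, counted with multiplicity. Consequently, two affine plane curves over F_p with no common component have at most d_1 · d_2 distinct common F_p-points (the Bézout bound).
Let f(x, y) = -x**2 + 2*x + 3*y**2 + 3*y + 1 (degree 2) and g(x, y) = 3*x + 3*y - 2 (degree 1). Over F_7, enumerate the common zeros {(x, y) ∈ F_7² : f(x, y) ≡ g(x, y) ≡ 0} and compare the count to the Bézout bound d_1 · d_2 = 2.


Common zeros: {(2, 1), (4, 6)}; count = 2; Bézout bound = 2.

deg(f) = 2, deg(g) = 1, so Bézout bound = 2.
Scan x ∈ F_7. For each x, list the y ∈ F_7 with f(x, y) ≡ 0 and those with g(x, y) ≡ 0 (mod 7); the common zeros in that column are the intersection.
  x = 0: f ≡ 0 at y ∈ {1, 5}; g ≡ 0 at y ∈ {3}; common: ∅.
  x = 1: f ≡ 0 at y ∈ ∅; g ≡ 0 at y ∈ {2}; common: ∅.
  x = 2: f ≡ 0 at y ∈ {1, 5}; g ≡ 0 at y ∈ {1}; common: {1}.
  x = 3: f ≡ 0 at y ∈ ∅; g ≡ 0 at y ∈ {0}; common: ∅.
  x = 4: f ≡ 0 at y ∈ {0, 6}; g ≡ 0 at y ∈ {6}; common: {6}.
  x = 5: f ≡ 0 at y ∈ {0, 6}; g ≡ 0 at y ∈ {5}; common: ∅.
  x = 6: f ≡ 0 at y ∈ ∅; g ≡ 0 at y ∈ {4}; common: ∅.
Collecting: common zeros = {(2, 1), (4, 6)}, so the count is 2.
Comparison with the Bézout bound: 2 ≤ 2 = deg(f)·deg(g), as expected for curves with no common component (the bound is attained).


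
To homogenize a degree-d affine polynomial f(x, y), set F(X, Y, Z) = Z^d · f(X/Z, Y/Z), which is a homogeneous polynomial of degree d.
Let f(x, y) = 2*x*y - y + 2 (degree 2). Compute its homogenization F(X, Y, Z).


F(X, Y, Z) = 2*X*Y - Y*Z + 2*Z**2

deg(f) = 2.
Substitute x = X/Z, y = Y/Z into f, then multiply by Z^2.
  monomial 2·x^1·y^1 ↦ 2·X^1·Y^1·Z^0.
  monomial -1·x^0·y^1 ↦ -1·X^0·Y^1·Z^1.
  monomial 2·x^0·y^0 ↦ 2·X^0·Y^0·Z^2.
Collecting: F(X, Y, Z) = 2*X*Y - Y*Z + 2*Z**2.


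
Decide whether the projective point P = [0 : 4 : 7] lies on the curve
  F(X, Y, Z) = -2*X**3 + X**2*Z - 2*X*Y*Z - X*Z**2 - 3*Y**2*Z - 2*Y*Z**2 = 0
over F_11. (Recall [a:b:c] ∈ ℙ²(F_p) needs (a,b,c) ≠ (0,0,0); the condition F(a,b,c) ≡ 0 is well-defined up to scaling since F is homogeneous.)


F(0,4,7) ≡ 9 (mod 11); P is NOT on the curve.

Evaluate F(0, 4, 7) term-by-term (mod 11).
  -2*X**3 ↦ -2·0·1·1 = 0
  X**2*Z ↦ 1·0·1·7 = 0
  -2*X*Y*Z ↦ -2·0·4·7 = 0
  -X*Z**2 ↦ -1·0·1·49 = 0
  -3*Y**2*Z ↦ -3·1·16·7 = -336
  -2*Y*Z**2 ↦ -2·1·4·49 = -392
Sum: F(0, 4, 7) = (0) + (0) + (0) + (0) + (-336) + (-392) = -728.
Reducing mod 11: -728 ≡ 9 (mod 11).
Since F(a, b, c) ≡ 9 ≠ 0 (mod 11), P does NOT lie on the curve.


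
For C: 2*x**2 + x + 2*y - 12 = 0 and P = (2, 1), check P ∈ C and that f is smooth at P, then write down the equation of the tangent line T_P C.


Tangent line at P: 9*x + 2*y - 20 = 0.

Step 1: f(2, 1) = 0, so P lies on C.
Step 2: partial derivatives
  f_x(x, y) = 4*x + 1, f_y(x, y) = 2.
  f_x(P) = 9, f_y(P) = 2 (gradient nonzero, so P is smooth).
Step 3: tangent line at P: 9·(x − 2) + 2·(y − 1) = 0.
Expanding: 9*x + 2*y - 20 = 0.


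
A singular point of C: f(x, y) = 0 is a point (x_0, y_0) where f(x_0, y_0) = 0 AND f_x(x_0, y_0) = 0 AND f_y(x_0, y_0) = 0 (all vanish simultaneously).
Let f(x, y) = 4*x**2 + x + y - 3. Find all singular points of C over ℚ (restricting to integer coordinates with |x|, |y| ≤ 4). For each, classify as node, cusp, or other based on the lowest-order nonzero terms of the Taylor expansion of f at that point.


No singular points in the scanned grid; C is smooth there.

Compute partial derivatives:
  f_x = 8*x + 1.
  f_y = 1.
f_y = 1 is a nonzero constant, so f_y never vanishes: no point (x, y) can satisfy f = f_x = f_y = 0. In particular no (x, y) ∈ {−4, ..., 4}² is singular; the curve is smooth.


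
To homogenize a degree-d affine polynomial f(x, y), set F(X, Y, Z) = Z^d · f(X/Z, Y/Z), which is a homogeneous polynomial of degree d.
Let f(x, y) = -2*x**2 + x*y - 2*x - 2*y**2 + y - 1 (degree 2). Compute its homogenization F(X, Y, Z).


F(X, Y, Z) = -2*X**2 + X*Y - 2*X*Z - 2*Y**2 + Y*Z - Z**2

deg(f) = 2.
Substitute x = X/Z, y = Y/Z into f, then multiply by Z^2.
  monomial -2·x^2·y^0 ↦ -2·X^2·Y^0·Z^0.
  monomial 1·x^1·y^1 ↦ 1·X^1·Y^1·Z^0.
  monomial -2·x^1·y^0 ↦ -2·X^1·Y^0·Z^1.
  monomial -2·x^0·y^2 ↦ -2·X^0·Y^2·Z^0.
  monomial 1·x^0·y^1 ↦ 1·X^0·Y^1·Z^1.
  monomial -1·x^0·y^0 ↦ -1·X^0·Y^0·Z^2.
Collecting: F(X, Y, Z) = -2*X**2 + X*Y - 2*X*Z - 2*Y**2 + Y*Z - Z**2.


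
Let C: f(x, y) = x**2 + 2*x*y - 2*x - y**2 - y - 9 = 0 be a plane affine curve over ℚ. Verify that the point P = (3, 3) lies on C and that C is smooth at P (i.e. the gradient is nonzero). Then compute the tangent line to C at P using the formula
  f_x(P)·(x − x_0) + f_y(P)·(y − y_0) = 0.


Tangent line at P: 10*x - y - 27 = 0.

Step 1: f(3, 3) = 0, so P lies on C.
Step 2: partial derivatives
  f_x(x, y) = 2*x + 2*y - 2, f_y(x, y) = 2*x - 2*y - 1.
  f_x(P) = 10, f_y(P) = -1 (gradient nonzero, so P is smooth).
Step 3: tangent line at P: 10·(x − 3) + -1·(y − 3) = 0.
Expanding: 10*x - y - 27 = 0.


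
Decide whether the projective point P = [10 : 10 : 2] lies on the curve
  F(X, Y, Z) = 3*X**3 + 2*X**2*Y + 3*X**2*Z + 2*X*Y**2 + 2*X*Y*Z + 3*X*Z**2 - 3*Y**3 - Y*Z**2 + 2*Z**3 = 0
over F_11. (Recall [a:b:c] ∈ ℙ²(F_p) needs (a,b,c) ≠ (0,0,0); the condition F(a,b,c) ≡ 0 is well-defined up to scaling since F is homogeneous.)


F(10,10,2) ≡ 3 (mod 11); P is NOT on the curve.

Evaluate F(10, 10, 2) term-by-term (mod 11).
  3*X**3 ↦ 3·1000·1·1 = 3000
  2*X**2*Y ↦ 2·100·10·1 = 2000
  3*X**2*Z ↦ 3·100·1·2 = 600
  2*X*Y**2 ↦ 2·10·100·1 = 2000
  2*X*Y*Z ↦ 2·10·10·2 = 400
  3*X*Z**2 ↦ 3·10·1·4 = 120
  -3*Y**3 ↦ -3·1·1000·1 = -3000
  -Y*Z**2 ↦ -1·1·10·4 = -40
  2*Z**3 ↦ 2·1·1·8 = 16
Sum: F(10, 10, 2) = (3000) + (2000) + (600) + (2000) + (400) + (120) + (-3000) + (-40) + (16) = 5096.
Reducing mod 11: 5096 ≡ 3 (mod 11).
Since F(a, b, c) ≡ 3 ≠ 0 (mod 11), P does NOT lie on the curve.


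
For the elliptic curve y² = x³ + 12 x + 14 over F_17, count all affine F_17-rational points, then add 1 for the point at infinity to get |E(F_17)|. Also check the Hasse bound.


Affine points = {(3, 3), (3, 14), (6, 8), (6, 9), (7, 4), (7, 13), (9, 1), (9, 16), (11, 7), (11, 10), (12, 4), (12, 13), (13, 2), (13, 15), (14, 6), (14, 11), (15, 4), (15, 13), (16, 1), (16, 16)}; affine count = 20; |E(F_17)| = 21.

Discriminant check: Δ ∝ 4a³ + 27b² = 4·12³ + 27·14² = 4·1728 + 27·196 ≡ 15 (mod 17). Nonzero ⇒ E is nonsingular.
For each x ∈ F_17, compute rhs = x³ + 12·x + 14 mod 17, then count y ∈ F_17 with y² ≡ rhs.
  x = 0: rhs = 14, matching y values: none (0 points).
  x = 1: rhs = 10, matching y values: none (0 points).
  x = 2: rhs = 12, matching y values: none (0 points).
  x = 3: rhs = 9, matching y values: 3, 14 (2 points).
  x = 4: rhs = 7, matching y values: none (0 points).
  x = 5: rhs = 12, matching y values: none (0 points).
  x = 6: rhs = 13, matching y values: 8, 9 (2 points).
  x = 7: rhs = 16, matching y values: 4, 13 (2 points).
  x = 8: rhs = 10, matching y values: none (0 points).
  x = 9: rhs = 1, matching y values: 1, 16 (2 points).
  x = 10: rhs = 12, matching y values: none (0 points).
  x = 11: rhs = 15, matching y values: 7, 10 (2 points).
  x = 12: rhs = 16, matching y values: 4, 13 (2 points).
  x = 13: rhs = 4, matching y values: 2, 15 (2 points).
  x = 14: rhs = 2, matching y values: 6, 11 (2 points).
  x = 15: rhs = 16, matching y values: 4, 13 (2 points).
  x = 16: rhs = 1, matching y values: 1, 16 (2 points).
Total affine count: 20.
Full point count |E(F_17)| = 20 + 1 = 21.
Hasse bound: |21 − (17+1)| = |3| = 3 ≤ 2√17 ≈ 8.2462 ✓.


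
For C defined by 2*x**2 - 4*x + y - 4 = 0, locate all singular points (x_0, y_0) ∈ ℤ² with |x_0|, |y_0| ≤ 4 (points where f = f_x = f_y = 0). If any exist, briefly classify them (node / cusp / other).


No singular points in the scanned grid; C is smooth there.

Compute partial derivatives:
  f_x = 4*x - 4.
  f_y = 1.
f_y = 1 is a nonzero constant, so f_y never vanishes: no point (x, y) can satisfy f = f_x = f_y = 0. In particular no (x, y) ∈ {−4, ..., 4}² is singular; the curve is smooth.


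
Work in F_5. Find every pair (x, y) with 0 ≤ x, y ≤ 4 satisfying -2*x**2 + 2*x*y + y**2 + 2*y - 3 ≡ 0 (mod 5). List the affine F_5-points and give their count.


Affine F_5-points: {(0, 1), (0, 2), (1, 0), (1, 1), (2, 2), (4, 0)}; count = 6.

For each of the 25 pairs (x, y) ∈ F_5², evaluate f(x, y) mod 5. Record the zeros.
  x = 0: [0↦2, 1↦0, 2↦0, 3↦2, 4↦1]  zeros at y ∈ {1, 2}
  x = 1: [0↦0, 1↦0, 2↦2, 3↦1, 4↦2]  zeros at y ∈ {0, 1}
  x = 2: [0↦4, 1↦1, 2↦0, 3↦1, 4↦4]  zeros at y ∈ {2}
  x = 3: [0↦4, 1↦3, 2↦4, 3↦2, 4↦2]  zeros at y ∈ ∅
  x = 4: [0↦0, 1↦1, 2↦4, 3↦4, 4↦1]  zeros at y ∈ {0}
Collecting zeros: affine points = {(0, 1), (0, 2), (1, 0), (1, 1), (2, 2), (4, 0)}.
Total count |C(F_5)_aff| = 6.


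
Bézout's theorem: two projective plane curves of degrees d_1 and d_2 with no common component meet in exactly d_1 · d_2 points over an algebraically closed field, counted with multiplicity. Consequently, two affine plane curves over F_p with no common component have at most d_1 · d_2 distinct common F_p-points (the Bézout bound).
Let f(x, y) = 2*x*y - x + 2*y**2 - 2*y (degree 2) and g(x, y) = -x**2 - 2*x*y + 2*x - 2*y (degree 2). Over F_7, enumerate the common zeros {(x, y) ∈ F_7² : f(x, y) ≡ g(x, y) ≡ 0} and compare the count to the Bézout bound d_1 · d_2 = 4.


Common zeros: {(0, 0), (1, 2)}; count = 2; Bézout bound = 4.

deg(f) = 2, deg(g) = 2, so Bézout bound = 4.
Scan x ∈ F_7. For each x, list the y ∈ F_7 with f(x, y) ≡ 0 and those with g(x, y) ≡ 0 (mod 7); the common zeros in that column are the intersection.
  x = 0: f ≡ 0 at y ∈ {0, 1}; g ≡ 0 at y ∈ {0}; common: {0}.
  x = 1: f ≡ 0 at y ∈ {2, 5}; g ≡ 0 at y ∈ {2}; common: {2}.
  x = 2: f ≡ 0 at y ∈ ∅; g ≡ 0 at y ∈ {0}; common: ∅.
  x = 3: f ≡ 0 at y ∈ ∅; g ≡ 0 at y ∈ {4}; common: ∅.
  x = 4: f ≡ 0 at y ∈ ∅; g ≡ 0 at y ∈ {2}; common: ∅.
  x = 5: f ≡ 0 at y ∈ ∅; g ≡ 0 at y ∈ {4}; common: ∅.
  x = 6: f ≡ 0 at y ∈ {3, 6}; g ≡ 0 at y ∈ ∅; common: ∅.
Collecting: common zeros = {(0, 0), (1, 2)}, so the count is 2.
Comparison with the Bézout bound: 2 ≤ 4 = deg(f)·deg(g), as expected for curves with no common component (the affine F_7-count falls short of the bound because intersections may lie at infinity, over extension fields, or carry multiplicity).


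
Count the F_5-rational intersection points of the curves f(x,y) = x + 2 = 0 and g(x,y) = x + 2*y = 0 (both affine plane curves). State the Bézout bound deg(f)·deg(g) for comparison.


Common zeros: {(3, 1)}; count = 1; Bézout bound = 1.

deg(f) = 1, deg(g) = 1, so Bézout bound = 1.
Scan x ∈ F_5. For each x, list the y ∈ F_5 with f(x, y) ≡ 0 and those with g(x, y) ≡ 0 (mod 5); the common zeros in that column are the intersection.
  x = 0: f ≡ 0 at y ∈ ∅; g ≡ 0 at y ∈ {0}; common: ∅.
  x = 1: f ≡ 0 at y ∈ ∅; g ≡ 0 at y ∈ {2}; common: ∅.
  x = 2: f ≡ 0 at y ∈ ∅; g ≡ 0 at y ∈ {4}; common: ∅.
  x = 3: f ≡ 0 at y ∈ {0, 1, 2, 3, 4}; g ≡ 0 at y ∈ {1}; common: {1}.
  x = 4: f ≡ 0 at y ∈ ∅; g ≡ 0 at y ∈ {3}; common: ∅.
Collecting: common zeros = {(3, 1)}, so the count is 1.
Comparison with the Bézout bound: 1 ≤ 1 = deg(f)·deg(g), as expected for curves with no common component (the bound is attained).


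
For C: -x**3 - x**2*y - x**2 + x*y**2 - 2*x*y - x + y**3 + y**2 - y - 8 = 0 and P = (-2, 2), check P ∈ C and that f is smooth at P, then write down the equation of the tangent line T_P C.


Tangent line at P: -x + 7*y - 16 = 0.

Step 1: f(-2, 2) = 0, so P lies on C.
Step 2: partial derivatives
  f_x(x, y) = -3*x**2 - 2*x*y - 2*x + y**2 - 2*y - 1, f_y(x, y) = -x**2 + 2*x*y - 2*x + 3*y**2 + 2*y - 1.
  f_x(P) = -1, f_y(P) = 7 (gradient nonzero, so P is smooth).
Step 3: tangent line at P: -1·(x − -2) + 7·(y − 2) = 0.
Expanding: -x + 7*y - 16 = 0.


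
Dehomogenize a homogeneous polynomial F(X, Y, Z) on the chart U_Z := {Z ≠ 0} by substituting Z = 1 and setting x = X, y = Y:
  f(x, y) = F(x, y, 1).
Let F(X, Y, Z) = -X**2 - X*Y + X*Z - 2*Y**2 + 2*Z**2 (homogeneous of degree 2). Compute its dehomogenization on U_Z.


f(x, y) = -x**2 - x*y + x - 2*y**2 + 2

On U_Z we set Z = 1. Each monomial c·X^i·Y^j·Z^k in F becomes c·x^i·y^j·1^k = c·x^i·y^j.
Substituting Z = 1: F(X, Y, 1) = -x**2 - x*y + x - 2*y**2 + 2.
Note: deg(f) ≤ deg(F) = 2; strict inequality happens when F is divisible by Z (lost terms).


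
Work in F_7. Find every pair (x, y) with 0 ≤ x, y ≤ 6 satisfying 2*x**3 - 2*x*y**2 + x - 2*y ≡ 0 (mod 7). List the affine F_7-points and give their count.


Affine F_7-points: {(0, 0), (1, 3), (3, 1), (4, 6), (6, 4)}; count = 5.

For each of the 49 pairs (x, y) ∈ F_7², evaluate f(x, y) mod 7. Record the zeros.
  x = 0: [0↦0, 1↦5, 2↦3, 3↦1, 4↦6, 5↦4, 6↦2]  zeros at y ∈ {0}
  x = 1: [0↦3, 1↦6, 2↦5, 3↦0, 4↦5, 5↦6, 6↦3]  zeros at y ∈ {3}
  x = 2: [0↦4, 1↦5, 2↦5, 3↦4, 4↦2, 5↦6, 6↦2]  zeros at y ∈ ∅
  x = 3: [0↦1, 1↦0, 2↦1, 3↦4, 4↦2, 5↦2, 6↦4]  zeros at y ∈ {1}
  x = 4: [0↦6, 1↦3, 2↦5, 3↦5, 4↦3, 5↦6, 6↦0]  zeros at y ∈ {6}
  x = 5: [0↦3, 1↦5, 2↦1, 3↦5, 4↦3, 5↦2, 6↦2]  zeros at y ∈ ∅
  x = 6: [0↦4, 1↦4, 2↦1, 3↦2, 4↦0, 5↦2, 6↦1]  zeros at y ∈ {4}
Collecting zeros: affine points = {(0, 0), (1, 3), (3, 1), (4, 6), (6, 4)}.
Total count |C(F_7)_aff| = 5.


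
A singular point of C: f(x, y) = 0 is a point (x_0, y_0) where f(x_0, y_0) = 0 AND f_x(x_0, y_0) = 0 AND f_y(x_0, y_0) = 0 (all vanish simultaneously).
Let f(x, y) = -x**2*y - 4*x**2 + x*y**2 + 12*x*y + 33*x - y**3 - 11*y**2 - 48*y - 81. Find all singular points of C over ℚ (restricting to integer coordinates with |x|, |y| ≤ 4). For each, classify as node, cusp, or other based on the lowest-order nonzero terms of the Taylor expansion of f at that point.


Singular points: {(3, -3)}; classification: node.

Compute partial derivatives:
  f_x = -2*x*y - 8*x + y**2 + 12*y + 33.
  f_y = -x**2 + 2*x*y + 12*x - 3*y**2 - 22*y - 48.
Scan x_0 ∈ {−4, ..., 4}. For each x_0, f_y(x_0, y) is a polynomial in y; find its integer roots y ∈ {−4, ..., 4}, then test f_x and f at those candidates.
  x = -4: f_y(-4, y) = -3*y**2 - 30*y - 112; no integer root y with |y| ≤ 4.
  x = -3: f_y(-3, y) = -3*y**2 - 28*y - 93; no integer root y with |y| ≤ 4.
  x = -2: f_y(-2, y) = -3*y**2 - 26*y - 76; no integer root y with |y| ≤ 4.
  x = -1: f_y(-1, y) = -3*y**2 - 24*y - 61; no integer root y with |y| ≤ 4.
  x = 0: f_y(0, y) = -3*y**2 - 22*y - 48; no integer root y with |y| ≤ 4.
  x = 1: f_y(1, y) = -3*y**2 - 20*y - 37; no integer root y with |y| ≤ 4.
  x = 2: f_y(2, y) = -3*y**2 - 18*y - 28; no integer root y with |y| ≤ 4.
  x = 3: f_y(3, y) = -3*y**2 - 16*y - 21; vanishes at y ∈ {-3}. (3, -3): f_x = 0, f = 0 — SINGULAR.
  x = 4: f_y(4, y) = -3*y**2 - 14*y - 16; vanishes at y ∈ {-2}. (4, -2): f_x = -3 ≠ 0.
Only singular point on the grid: (3, -3).
Classify: substitute x = 3 + u, y = -3 + v and expand: f = -u**2*v - u**2 + u*v**2 - v**3 + v**2.
No constant or linear terms (consistent with a singular point). Quadratic part: -u**2 + v**2. Cubic part: -u**2*v + u*v**2 - v**3.
The quadratic part v**2 - u**2 = (v − u)(v + u) splits into two distinct linear factors, so there are two distinct tangent lines y − -3 = ±(x − 3) — this is a node (ordinary double point).
Classification: node.


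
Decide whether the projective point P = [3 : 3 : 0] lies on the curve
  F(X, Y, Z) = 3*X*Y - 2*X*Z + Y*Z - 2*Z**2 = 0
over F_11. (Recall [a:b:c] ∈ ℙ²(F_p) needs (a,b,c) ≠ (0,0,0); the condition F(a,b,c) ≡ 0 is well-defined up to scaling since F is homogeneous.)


F(3,3,0) ≡ 5 (mod 11); P is NOT on the curve.

Evaluate F(3, 3, 0) term-by-term (mod 11).
  3*X*Y ↦ 3·3·3·1 = 27
  -2*X*Z ↦ -2·3·1·0 = 0
  Y*Z ↦ 1·1·3·0 = 0
  -2*Z**2 ↦ -2·1·1·0 = 0
Sum: F(3, 3, 0) = (27) + (0) + (0) + (0) = 27.
Reducing mod 11: 27 ≡ 5 (mod 11).
Since F(a, b, c) ≡ 5 ≠ 0 (mod 11), P does NOT lie on the curve.
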